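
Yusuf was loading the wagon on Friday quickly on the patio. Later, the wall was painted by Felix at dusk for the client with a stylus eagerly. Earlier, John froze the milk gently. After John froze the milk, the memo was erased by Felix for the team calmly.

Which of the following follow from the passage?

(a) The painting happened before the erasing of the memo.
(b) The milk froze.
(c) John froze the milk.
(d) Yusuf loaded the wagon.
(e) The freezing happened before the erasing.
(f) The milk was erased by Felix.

(b), (c), (e)

(a) Not entailed — the narrative doesn't order the painting relative to the erasing.
(b) Entailed — 'John froze the milk' is causative; it entails the inchoative 'the milk froze'.
(c) Entailed — this follows by dropping conjuncts from the freezing event's description.
(d) Not entailed — 'was loading' is progressive on an accomplishment; it does not entail the completed 'loaded'.
(e) Entailed — the narrative places the freezing before the erasing.
(f) Not entailed — Felix erased the memo, not the milk; the milk belongs to the freezing event.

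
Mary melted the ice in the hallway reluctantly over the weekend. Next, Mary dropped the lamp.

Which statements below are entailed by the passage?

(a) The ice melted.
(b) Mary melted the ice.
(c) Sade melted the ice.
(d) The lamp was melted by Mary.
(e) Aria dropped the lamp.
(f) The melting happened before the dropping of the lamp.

(a), (b), (f)

(a) Entailed — 'Mary melted the ice' is causative; it entails the inchoative 'the ice melted'.
(b) Entailed — the original entails any weakening of itself; this just drops 'over the weekend', 'in the hallway', 'reluctantly'.
(c) Not entailed — the passage has Mary melting the ice, not Sade.
(d) Not entailed — Mary melted the ice, not the lamp; the lamp belongs to the dropping event.
(e) Not entailed — the passage has Mary dropping the lamp, not Aria.
(f) Entailed — the narrative places the melting before the dropping.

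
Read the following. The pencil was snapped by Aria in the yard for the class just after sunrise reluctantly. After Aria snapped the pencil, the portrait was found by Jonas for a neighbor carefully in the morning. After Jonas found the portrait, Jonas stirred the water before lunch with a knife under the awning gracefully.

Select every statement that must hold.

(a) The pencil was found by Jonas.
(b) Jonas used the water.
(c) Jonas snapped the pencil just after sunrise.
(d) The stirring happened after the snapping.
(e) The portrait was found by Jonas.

(a) Not entailed — Jonas found the portrait, not the pencil; the pencil belongs to the snapping event.
(b) Not entailed — the water is the patient, not an instrument — Jonas used a knife.
(c) Not entailed — the passage has Aria snapping the pencil, not Jonas.
(d) Entailed — the narrative places the snapping before the stirring.
(e) Entailed — this follows by dropping conjuncts from the finding event's description.

(d), (e)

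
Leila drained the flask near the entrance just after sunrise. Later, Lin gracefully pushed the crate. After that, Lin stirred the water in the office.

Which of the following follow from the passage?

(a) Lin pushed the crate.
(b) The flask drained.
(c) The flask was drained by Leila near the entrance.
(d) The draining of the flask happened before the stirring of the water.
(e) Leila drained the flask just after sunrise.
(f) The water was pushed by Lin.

(a) Entailed — every conjunct here is already in the original pushing event.
(b) Entailed — 'Leila drained the flask' is causative; it entails the inchoative 'the flask drained'.
(c) Entailed — the original entails any weakening of itself; this just drops 'just after sunrise'.
(d) Entailed — the narrative places the draining before the stirring.
(e) Entailed — dropping 'near the entrance' leaves a sub-description the original still satisfies.
(f) Not entailed — Lin pushed the crate, not the water; the water belongs to the stirring event.

(a), (b), (c), (d), (e)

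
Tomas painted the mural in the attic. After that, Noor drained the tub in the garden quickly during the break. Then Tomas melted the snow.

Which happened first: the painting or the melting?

the painting

The connectives place the painting before the melting.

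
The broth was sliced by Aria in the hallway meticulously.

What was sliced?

the broth

'the broth' marks the patient of the slicing event.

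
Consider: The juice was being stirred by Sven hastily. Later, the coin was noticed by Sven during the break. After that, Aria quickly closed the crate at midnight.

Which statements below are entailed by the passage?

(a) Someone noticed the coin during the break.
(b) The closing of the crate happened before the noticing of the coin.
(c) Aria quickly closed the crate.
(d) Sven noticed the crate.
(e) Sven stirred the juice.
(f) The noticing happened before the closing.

(a), (c), (e), (f)

(a) Entailed — every conjunct here is already in the original noticing event.
(b) Not entailed — the narrative places the noticing before the closing, not after.
(c) Entailed — every conjunct here is already in the original closing event.
(d) Not entailed — Sven noticed the coin, not the crate; the crate belongs to the closing event.
(e) Entailed — 'stir' is an activity; 'was stirring' entails that some stirring happened, so 'stirred' holds.
(f) Entailed — the narrative places the noticing before the closing.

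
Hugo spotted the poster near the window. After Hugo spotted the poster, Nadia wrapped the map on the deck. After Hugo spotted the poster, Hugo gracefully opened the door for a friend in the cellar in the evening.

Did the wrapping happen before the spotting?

no

The narrative orders the spotting before the wrapping.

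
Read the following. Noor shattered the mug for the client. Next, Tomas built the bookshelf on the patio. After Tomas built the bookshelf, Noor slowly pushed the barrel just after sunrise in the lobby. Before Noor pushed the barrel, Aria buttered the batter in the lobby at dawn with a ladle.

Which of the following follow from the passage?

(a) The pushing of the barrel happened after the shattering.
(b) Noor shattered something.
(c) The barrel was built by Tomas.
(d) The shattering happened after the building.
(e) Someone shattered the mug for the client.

(a) Entailed — the narrative places the shattering before the pushing.
(b) Entailed — dropping 'for the client' and generalizing the patient leaves a sub-description the original still satisfies.
(c) Not entailed — Tomas built the bookshelf, not the barrel; the barrel belongs to the pushing event.
(d) Not entailed — the narrative places the shattering before the building, not after.
(e) Entailed — every conjunct here is already in the original shattering event.

(a), (b), (e)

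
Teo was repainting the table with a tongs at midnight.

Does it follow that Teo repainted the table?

no

'was repainting' is progressive; for an accomplishment like 'repaint the table', it doesn't entail completion.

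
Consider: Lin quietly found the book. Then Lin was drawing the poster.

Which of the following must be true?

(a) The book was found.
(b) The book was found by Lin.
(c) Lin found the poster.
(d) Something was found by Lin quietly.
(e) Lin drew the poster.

(a), (b), (d)

(a) Entailed — this follows by dropping conjuncts from the finding event's description.
(b) Entailed — this follows by dropping conjuncts from the finding event's description.
(c) Not entailed — Lin found the book, not the poster; the poster belongs to the drawing event.
(d) Entailed — generalizing the patient leaves a sub-description the original still satisfies.
(e) Not entailed — 'was drawing' is progressive on an accomplishment; it does not entail the completed 'drew'.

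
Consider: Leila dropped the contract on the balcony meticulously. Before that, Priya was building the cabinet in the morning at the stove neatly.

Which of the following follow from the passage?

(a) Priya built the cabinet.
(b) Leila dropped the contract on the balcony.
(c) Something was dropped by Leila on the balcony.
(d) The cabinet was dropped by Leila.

(b), (c)

(a) Not entailed — 'was building' is progressive on an accomplishment; it does not entail the completed 'built'.
(b) Entailed — dropping 'meticulously' leaves a sub-description the original still satisfies.
(c) Entailed — every conjunct here is already in the original dropping event.
(d) Not entailed — Leila dropped the contract, not the cabinet; the cabinet belongs to the building event.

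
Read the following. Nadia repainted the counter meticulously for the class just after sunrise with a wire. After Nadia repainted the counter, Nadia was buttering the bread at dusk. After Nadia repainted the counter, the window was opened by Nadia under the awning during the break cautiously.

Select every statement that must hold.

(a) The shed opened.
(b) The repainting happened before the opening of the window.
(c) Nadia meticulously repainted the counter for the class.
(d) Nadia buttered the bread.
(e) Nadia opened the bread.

(a) Not entailed — the window is what opened, not the shed.
(b) Entailed — the narrative places the repainting before the opening.
(c) Entailed — the original entails any weakening of itself; this just drops 'with a wire', 'just after sunrise'.
(d) Not entailed — 'was buttering' is progressive on an accomplishment; it does not entail the completed 'buttered'.
(e) Not entailed — Nadia opened the window, not the bread; the bread belongs to the buttering event.

(b), (c)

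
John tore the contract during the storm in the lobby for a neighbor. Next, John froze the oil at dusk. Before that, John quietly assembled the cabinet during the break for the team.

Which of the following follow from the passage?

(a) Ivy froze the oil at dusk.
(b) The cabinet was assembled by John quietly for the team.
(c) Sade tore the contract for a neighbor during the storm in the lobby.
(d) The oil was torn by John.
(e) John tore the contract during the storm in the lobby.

(a) Not entailed — the passage has John freezing the oil, not Ivy.
(b) Entailed — this follows by dropping conjuncts from the assembling event's description.
(c) Not entailed — the passage has John tearing the contract, not Sade.
(d) Not entailed — John tore the contract, not the oil; the oil belongs to the freezing event.
(e) Entailed — this follows by dropping conjuncts from the tearing event's description.

(b), (e)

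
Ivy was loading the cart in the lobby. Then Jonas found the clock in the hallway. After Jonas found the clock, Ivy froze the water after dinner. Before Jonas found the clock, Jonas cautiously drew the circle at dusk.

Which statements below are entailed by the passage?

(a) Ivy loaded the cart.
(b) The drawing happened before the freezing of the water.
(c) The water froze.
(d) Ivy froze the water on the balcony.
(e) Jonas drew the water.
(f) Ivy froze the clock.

(a) Not entailed — 'was loading' is progressive on an accomplishment; it does not entail the completed 'loaded'.
(b) Entailed — the narrative places the drawing before the freezing.
(c) Entailed — 'Ivy froze the water' is causative; it entails the inchoative 'the water froze'.
(d) Not entailed — 'on the balcony' adds information not in the original event.
(e) Not entailed — Jonas drew the circle, not the water; the water belongs to the freezing event.
(f) Not entailed — Ivy froze the water, not the clock; the clock belongs to the finding event.

(b), (c)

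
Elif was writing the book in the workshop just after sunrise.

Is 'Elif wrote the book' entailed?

'was writing' is progressive; for an accomplishment like 'write the book', it doesn't entail completion.

no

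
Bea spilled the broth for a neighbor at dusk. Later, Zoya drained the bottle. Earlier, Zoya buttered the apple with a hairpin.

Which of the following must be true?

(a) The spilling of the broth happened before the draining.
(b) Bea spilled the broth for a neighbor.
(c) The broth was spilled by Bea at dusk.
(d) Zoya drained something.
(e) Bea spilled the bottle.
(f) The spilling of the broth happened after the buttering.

(a) Entailed — the narrative places the spilling before the draining.
(b) Entailed — every conjunct here is already in the original spilling event.
(c) Entailed — this follows by dropping conjuncts from the spilling event's description.
(d) Entailed — this follows by dropping conjuncts from the draining event's description.
(e) Not entailed — Bea spilled the broth, not the bottle; the bottle belongs to the draining event.
(f) Not entailed — the narrative doesn't order the buttering relative to the spilling.

(a), (b), (c), (d)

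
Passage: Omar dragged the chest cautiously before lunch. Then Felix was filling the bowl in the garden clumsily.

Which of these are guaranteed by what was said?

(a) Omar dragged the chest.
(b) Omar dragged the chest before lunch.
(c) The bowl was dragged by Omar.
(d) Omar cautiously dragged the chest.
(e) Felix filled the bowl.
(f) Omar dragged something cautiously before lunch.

(a) Entailed — the original entails any weakening of itself; this just drops 'cautiously', 'before lunch'.
(b) Entailed — every conjunct here is already in the original dragging event.
(c) Not entailed — Omar dragged the chest, not the bowl; the bowl belongs to the filling event.
(d) Entailed — the original entails any weakening of itself; this just drops 'before lunch'.
(e) Not entailed — 'was filling' is progressive on an accomplishment; it does not entail the completed 'filled'.
(f) Entailed — this follows by dropping conjuncts from the dragging event's description.

(a), (b), (d), (f)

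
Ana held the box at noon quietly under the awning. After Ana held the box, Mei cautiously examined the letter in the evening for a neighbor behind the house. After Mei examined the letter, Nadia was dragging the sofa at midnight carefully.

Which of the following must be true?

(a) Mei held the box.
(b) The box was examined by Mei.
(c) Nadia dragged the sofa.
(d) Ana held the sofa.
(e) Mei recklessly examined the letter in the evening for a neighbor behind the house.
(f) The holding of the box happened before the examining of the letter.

(c), (f)

(a) Not entailed — the passage has Ana holding the box, not Mei.
(b) Not entailed — Mei examined the letter, not the box; the box belongs to the holding event.
(c) Entailed — 'drag' is an activity; 'was dragging' entails that some dragging happened, so 'dragged' holds.
(d) Not entailed — Ana held the box, not the sofa; the sofa belongs to the dragging event.
(e) Not entailed — 'recklessly' adds a manner not in (and inconsistent with) the original.
(f) Entailed — the narrative places the holding before the examining.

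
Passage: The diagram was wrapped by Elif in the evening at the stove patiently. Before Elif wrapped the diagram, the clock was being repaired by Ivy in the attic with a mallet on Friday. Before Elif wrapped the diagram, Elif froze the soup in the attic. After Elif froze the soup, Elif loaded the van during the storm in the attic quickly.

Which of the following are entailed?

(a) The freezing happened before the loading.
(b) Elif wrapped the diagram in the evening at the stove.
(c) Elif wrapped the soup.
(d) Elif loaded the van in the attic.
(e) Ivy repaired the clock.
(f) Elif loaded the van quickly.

(a), (b), (d), (f)

(a) Entailed — the narrative places the freezing before the loading.
(b) Entailed — dropping 'patiently' leaves a sub-description the original still satisfies.
(c) Not entailed — Elif wrapped the diagram, not the soup; the soup belongs to the freezing event.
(d) Entailed — this follows by dropping conjuncts from the loading event's description.
(e) Not entailed — 'was repairing' is progressive on an accomplishment; it does not entail the completed 'repaired'.
(f) Entailed — dropping 'in the attic', 'during the storm' leaves a sub-description the original still satisfies.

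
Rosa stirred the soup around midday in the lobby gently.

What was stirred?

the soup

'the soup' marks the patient of the stirring event.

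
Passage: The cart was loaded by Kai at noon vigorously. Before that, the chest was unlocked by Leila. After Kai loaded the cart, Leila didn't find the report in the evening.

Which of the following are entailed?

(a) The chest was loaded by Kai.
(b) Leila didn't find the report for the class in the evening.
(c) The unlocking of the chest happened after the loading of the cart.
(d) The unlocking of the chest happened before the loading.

(a) Not entailed — Kai loaded the cart, not the chest; the chest belongs to the unlocking event.
(b) Entailed — under negation, adding a further restriction is entailed: if no such finding event occurred, none occurred for the class either.
(c) Not entailed — the narrative places the unlocking before the loading, not after.
(d) Entailed — the narrative places the unlocking before the loading.

(b), (d)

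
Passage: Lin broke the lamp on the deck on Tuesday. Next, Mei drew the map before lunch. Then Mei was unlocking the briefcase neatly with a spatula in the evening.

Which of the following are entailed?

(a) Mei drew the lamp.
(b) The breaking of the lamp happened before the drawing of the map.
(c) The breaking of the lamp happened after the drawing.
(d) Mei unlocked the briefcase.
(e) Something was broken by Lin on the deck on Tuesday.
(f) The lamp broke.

(b), (e), (f)

(a) Not entailed — Mei drew the map, not the lamp; the lamp belongs to the breaking event.
(b) Entailed — the narrative places the breaking before the drawing.
(c) Not entailed — the narrative places the breaking before the drawing, not after.
(d) Not entailed — 'was unlocking' is progressive on an accomplishment; it does not entail the completed 'unlocked'.
(e) Entailed — the original entails any weakening of itself; this just generalizes the patient.
(f) Entailed — 'Lin broke the lamp' is causative; it entails the inchoative 'the lamp broke'.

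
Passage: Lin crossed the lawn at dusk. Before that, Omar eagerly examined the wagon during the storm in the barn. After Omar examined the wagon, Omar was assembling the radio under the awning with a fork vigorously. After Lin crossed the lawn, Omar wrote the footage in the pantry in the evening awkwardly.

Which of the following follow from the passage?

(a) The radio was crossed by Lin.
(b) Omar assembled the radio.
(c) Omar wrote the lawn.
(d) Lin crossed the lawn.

(d)

(a) Not entailed — Lin crossed the lawn, not the radio; the radio belongs to the assembling event.
(b) Not entailed — 'was assembling' is progressive on an accomplishment; it does not entail the completed 'assembled'.
(c) Not entailed — Omar wrote the footage, not the lawn; the lawn belongs to the crossing event.
(d) Entailed — this follows by dropping conjuncts from the crossing event's description.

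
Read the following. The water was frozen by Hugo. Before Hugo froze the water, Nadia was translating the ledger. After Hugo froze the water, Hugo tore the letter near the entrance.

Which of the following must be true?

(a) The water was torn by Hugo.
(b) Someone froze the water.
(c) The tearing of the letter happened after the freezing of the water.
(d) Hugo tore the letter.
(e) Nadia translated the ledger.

(a) Not entailed — Hugo tore the letter, not the water; the water belongs to the freezing event.
(b) Entailed — this follows by dropping conjuncts from the freezing event's description.
(c) Entailed — the narrative places the freezing before the tearing.
(d) Entailed — this follows by dropping conjuncts from the tearing event's description.
(e) Not entailed — 'was translating' is progressive on an accomplishment; it does not entail the completed 'translated'.

(b), (c), (d)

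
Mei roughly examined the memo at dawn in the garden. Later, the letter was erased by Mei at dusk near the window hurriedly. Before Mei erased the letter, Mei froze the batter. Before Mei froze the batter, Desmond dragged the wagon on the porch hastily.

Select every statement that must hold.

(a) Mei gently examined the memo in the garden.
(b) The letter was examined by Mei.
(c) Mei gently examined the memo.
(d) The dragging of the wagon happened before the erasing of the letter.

(a) Not entailed — 'gently' adds a manner not in (and inconsistent with) the original.
(b) Not entailed — Mei examined the memo, not the letter; the letter belongs to the erasing event.
(c) Not entailed — 'gently' adds a manner not in (and inconsistent with) the original.
(d) Entailed — the narrative places the dragging before the erasing.

(d)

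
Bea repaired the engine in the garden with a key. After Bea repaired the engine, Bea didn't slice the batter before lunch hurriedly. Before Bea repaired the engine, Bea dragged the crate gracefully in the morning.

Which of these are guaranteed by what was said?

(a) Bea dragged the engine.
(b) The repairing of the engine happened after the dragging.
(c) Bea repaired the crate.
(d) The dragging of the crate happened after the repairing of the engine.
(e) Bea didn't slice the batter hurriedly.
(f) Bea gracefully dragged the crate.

(b), (f)

(a) Not entailed — Bea dragged the crate, not the engine; the engine belongs to the repairing event.
(b) Entailed — the narrative places the dragging before the repairing.
(c) Not entailed — Bea repaired the engine, not the crate; the crate belongs to the dragging event.
(d) Not entailed — the narrative places the dragging before the repairing, not after.
(e) Not entailed — dropping 'before lunch' under negation is not valid — the original leaves open that Bea sliced the batter some other way.
(f) Entailed — this follows by dropping conjuncts from the dragging event's description.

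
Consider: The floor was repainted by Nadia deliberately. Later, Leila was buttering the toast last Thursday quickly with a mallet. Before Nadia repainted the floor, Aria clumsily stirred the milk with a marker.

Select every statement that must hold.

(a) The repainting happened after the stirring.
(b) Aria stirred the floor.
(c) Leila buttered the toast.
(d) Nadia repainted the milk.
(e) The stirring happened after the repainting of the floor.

(a)

(a) Entailed — the narrative places the stirring before the repainting.
(b) Not entailed — Aria stirred the milk, not the floor; the floor belongs to the repainting event.
(c) Not entailed — 'was buttering' is progressive on an accomplishment; it does not entail the completed 'buttered'.
(d) Not entailed — Nadia repainted the floor, not the milk; the milk belongs to the stirring event.
(e) Not entailed — the narrative places the stirring before the repainting, not after.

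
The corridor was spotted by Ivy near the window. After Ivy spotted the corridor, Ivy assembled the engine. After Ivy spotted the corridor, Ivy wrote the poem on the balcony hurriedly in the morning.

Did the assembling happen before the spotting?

no

The narrative orders the spotting before the assembling.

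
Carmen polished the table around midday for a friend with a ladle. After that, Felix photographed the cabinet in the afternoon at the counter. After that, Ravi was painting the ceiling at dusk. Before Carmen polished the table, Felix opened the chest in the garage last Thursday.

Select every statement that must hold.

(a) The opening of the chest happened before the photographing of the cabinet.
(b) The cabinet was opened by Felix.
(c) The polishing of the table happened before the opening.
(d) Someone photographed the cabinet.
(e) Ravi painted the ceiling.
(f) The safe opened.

(a) Entailed — the narrative places the opening before the photographing.
(b) Not entailed — Felix opened the chest, not the cabinet; the cabinet belongs to the photographing event.
(c) Not entailed — the narrative places the opening before the polishing, not after.
(d) Entailed — every conjunct here is already in the original photographing event.
(e) Not entailed — 'was painting' is progressive on an accomplishment; it does not entail the completed 'painted'.
(f) Not entailed — the chest is what opened, not the safe.

(a), (d)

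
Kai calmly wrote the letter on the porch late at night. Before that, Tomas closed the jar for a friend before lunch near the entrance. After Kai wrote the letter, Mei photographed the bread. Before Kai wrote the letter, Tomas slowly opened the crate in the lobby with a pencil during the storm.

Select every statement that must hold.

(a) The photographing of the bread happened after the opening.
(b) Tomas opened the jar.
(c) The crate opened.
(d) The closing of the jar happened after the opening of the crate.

(a) Entailed — the narrative places the opening before the photographing.
(b) Not entailed — Tomas opened the crate, not the jar; the jar belongs to the closing event.
(c) Entailed — 'Tomas opened the crate' is causative; it entails the inchoative 'the crate opened'.
(d) Not entailed — the narrative doesn't order the opening relative to the closing.

(a), (c)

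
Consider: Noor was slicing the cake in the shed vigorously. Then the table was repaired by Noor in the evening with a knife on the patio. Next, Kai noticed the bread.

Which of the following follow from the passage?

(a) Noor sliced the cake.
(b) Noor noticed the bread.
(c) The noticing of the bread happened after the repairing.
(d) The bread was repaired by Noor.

(a) Not entailed — 'was slicing' is progressive on an accomplishment; it does not entail the completed 'sliced'.
(b) Not entailed — the passage has Kai noticing the bread, not Noor.
(c) Entailed — the narrative places the repairing before the noticing.
(d) Not entailed — Noor repaired the table, not the bread; the bread belongs to the noticing event.

(c)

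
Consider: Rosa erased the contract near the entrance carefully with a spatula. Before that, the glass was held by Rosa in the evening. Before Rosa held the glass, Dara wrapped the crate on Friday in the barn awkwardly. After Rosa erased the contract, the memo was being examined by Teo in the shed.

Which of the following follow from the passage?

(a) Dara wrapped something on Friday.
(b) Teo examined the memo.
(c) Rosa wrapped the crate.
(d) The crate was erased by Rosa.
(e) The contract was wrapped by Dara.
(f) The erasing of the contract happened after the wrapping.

(a) Entailed — dropping 'awkwardly', 'in the barn' and generalizing the patient leaves a sub-description the original still satisfies.
(b) Entailed — 'examine' is an activity; 'was examining' entails that some examining happened, so 'examined' holds.
(c) Not entailed — the passage has Dara wrapping the crate, not Rosa.
(d) Not entailed — Rosa erased the contract, not the crate; the crate belongs to the wrapping event.
(e) Not entailed — Dara wrapped the crate, not the contract; the contract belongs to the erasing event.
(f) Entailed — the narrative places the wrapping before the erasing.

(a), (b), (f)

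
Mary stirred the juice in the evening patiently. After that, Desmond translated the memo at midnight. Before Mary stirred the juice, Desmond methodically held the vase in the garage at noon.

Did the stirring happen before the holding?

The narrative orders the holding before the stirring.

no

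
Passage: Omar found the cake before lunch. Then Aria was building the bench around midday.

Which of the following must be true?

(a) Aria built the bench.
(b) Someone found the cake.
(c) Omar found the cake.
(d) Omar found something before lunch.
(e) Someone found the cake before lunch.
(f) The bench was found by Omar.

(b), (c), (d), (e)

(a) Not entailed — 'was building' is progressive on an accomplishment; it does not entail the completed 'built'.
(b) Entailed — this follows by dropping conjuncts from the finding event's description.
(c) Entailed — this follows by dropping conjuncts from the finding event's description.
(d) Entailed — the original entails any weakening of itself; this just generalizes the patient.
(e) Entailed — generalizing the agent leaves a sub-description the original still satisfies.
(f) Not entailed — Omar found the cake, not the bench; the bench belongs to the building event.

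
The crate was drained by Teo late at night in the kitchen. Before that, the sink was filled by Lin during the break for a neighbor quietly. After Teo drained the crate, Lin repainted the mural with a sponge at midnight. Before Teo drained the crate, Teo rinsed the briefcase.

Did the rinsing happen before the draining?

The narrative orders the rinsing before the draining.

yes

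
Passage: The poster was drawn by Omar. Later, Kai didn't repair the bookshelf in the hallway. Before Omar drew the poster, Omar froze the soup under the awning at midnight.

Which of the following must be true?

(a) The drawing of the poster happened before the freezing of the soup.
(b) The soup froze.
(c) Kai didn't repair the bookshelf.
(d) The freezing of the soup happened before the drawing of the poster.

(a) Not entailed — the narrative places the freezing before the drawing, not after.
(b) Entailed — 'Omar froze the soup' is causative; it entails the inchoative 'the soup froze'.
(c) Not entailed — dropping 'in the hallway' under negation is not valid — the original leaves open that Kai repaired the bookshelf some other way.
(d) Entailed — the narrative places the freezing before the drawing.

(b), (d)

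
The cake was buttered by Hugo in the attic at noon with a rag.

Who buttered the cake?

Hugo

'Hugo' marks the agent of the buttering event.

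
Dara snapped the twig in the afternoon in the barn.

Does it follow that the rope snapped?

no

Nothing is said about any rope; only the twig is affected.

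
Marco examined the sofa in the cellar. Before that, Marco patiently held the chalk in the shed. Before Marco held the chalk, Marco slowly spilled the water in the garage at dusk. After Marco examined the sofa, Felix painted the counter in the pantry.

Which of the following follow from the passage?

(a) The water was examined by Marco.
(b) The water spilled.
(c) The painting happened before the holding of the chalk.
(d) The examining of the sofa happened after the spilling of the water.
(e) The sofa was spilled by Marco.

(a) Not entailed — Marco examined the sofa, not the water; the water belongs to the spilling event.
(b) Entailed — 'Marco spilled the water' is causative; it entails the inchoative 'the water spilled'.
(c) Not entailed — the narrative places the holding before the painting, not after.
(d) Entailed — the narrative places the spilling before the examining.
(e) Not entailed — Marco spilled the water, not the sofa; the sofa belongs to the examining event.

(b), (d)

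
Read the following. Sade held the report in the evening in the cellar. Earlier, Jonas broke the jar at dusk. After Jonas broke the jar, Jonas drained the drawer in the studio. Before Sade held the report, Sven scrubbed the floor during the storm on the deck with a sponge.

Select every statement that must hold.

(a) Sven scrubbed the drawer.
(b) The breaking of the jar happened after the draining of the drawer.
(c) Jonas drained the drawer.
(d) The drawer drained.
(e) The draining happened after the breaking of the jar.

(c), (d), (e)

(a) Not entailed — Sven scrubbed the floor, not the drawer; the drawer belongs to the draining event.
(b) Not entailed — the narrative places the breaking before the draining, not after.
(c) Entailed — this follows by dropping conjuncts from the draining event's description.
(d) Entailed — 'Jonas drained the drawer' is causative; it entails the inchoative 'the drawer drained'.
(e) Entailed — the narrative places the breaking before the draining.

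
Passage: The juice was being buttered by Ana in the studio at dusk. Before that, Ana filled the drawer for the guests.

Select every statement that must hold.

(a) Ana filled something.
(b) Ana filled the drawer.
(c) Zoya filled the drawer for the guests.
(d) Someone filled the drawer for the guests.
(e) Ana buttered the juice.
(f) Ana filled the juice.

(a) Entailed — every conjunct here is already in the original filling event.
(b) Entailed — this follows by dropping conjuncts from the filling event's description.
(c) Not entailed — the passage has Ana filling the drawer, not Zoya.
(d) Entailed — every conjunct here is already in the original filling event.
(e) Not entailed — 'was buttering' is progressive on an accomplishment; it does not entail the completed 'buttered'.
(f) Not entailed — Ana filled the drawer, not the juice; the juice belongs to the buttering event.

(a), (b), (d)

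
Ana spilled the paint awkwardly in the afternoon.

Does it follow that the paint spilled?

yes

'Ana spilled the paint' is the causative; it entails the inchoative 'the paint spilled'.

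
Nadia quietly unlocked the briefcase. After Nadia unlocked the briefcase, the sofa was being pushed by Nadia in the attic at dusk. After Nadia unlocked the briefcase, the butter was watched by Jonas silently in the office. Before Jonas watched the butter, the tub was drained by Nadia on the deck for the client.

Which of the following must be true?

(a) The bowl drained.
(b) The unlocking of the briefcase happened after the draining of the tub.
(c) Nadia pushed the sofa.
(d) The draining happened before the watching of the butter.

(c), (d)

(a) Not entailed — the tub is what drained, not the bowl.
(b) Not entailed — the narrative doesn't order the draining relative to the unlocking.
(c) Entailed — 'push' is an activity; 'was pushing' entails that some pushing happened, so 'pushed' holds.
(d) Entailed — the narrative places the draining before the watching.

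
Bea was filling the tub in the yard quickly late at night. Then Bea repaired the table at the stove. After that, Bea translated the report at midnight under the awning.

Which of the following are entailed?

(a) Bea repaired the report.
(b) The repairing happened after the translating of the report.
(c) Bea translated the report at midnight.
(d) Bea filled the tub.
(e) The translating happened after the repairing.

(c), (e)

(a) Not entailed — Bea repaired the table, not the report; the report belongs to the translating event.
(b) Not entailed — the narrative places the repairing before the translating, not after.
(c) Entailed — this follows by dropping conjuncts from the translating event's description.
(d) Not entailed — 'was filling' is progressive on an accomplishment; it does not entail the completed 'filled'.
(e) Entailed — the narrative places the repairing before the translating.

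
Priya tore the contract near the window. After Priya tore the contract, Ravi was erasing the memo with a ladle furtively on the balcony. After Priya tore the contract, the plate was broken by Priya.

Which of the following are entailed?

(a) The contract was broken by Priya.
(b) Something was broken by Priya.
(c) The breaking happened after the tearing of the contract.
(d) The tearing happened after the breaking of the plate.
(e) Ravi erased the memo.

(a) Not entailed — Priya broke the plate, not the contract; the contract belongs to the tearing event.
(b) Entailed — every conjunct here is already in the original breaking event.
(c) Entailed — the narrative places the tearing before the breaking.
(d) Not entailed — the narrative places the tearing before the breaking, not after.
(e) Not entailed — 'was erasing' is progressive on an accomplishment; it does not entail the completed 'erased'.

(b), (c)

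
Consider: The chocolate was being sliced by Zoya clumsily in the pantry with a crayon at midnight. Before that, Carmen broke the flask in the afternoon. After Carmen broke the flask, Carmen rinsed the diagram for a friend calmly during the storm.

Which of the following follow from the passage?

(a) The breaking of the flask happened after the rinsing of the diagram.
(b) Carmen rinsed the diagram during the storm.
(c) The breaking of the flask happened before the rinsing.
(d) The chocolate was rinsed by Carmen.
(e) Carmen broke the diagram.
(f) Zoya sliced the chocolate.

(a) Not entailed — the narrative places the breaking before the rinsing, not after.
(b) Entailed — this follows by dropping conjuncts from the rinsing event's description.
(c) Entailed — the narrative places the breaking before the rinsing.
(d) Not entailed — Carmen rinsed the diagram, not the chocolate; the chocolate belongs to the slicing event.
(e) Not entailed — Carmen broke the flask, not the diagram; the diagram belongs to the rinsing event.
(f) Not entailed — 'was slicing' is progressive on an accomplishment; it does not entail the completed 'sliced'.

(b), (c)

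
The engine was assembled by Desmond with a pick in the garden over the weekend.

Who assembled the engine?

Desmond

'Desmond' marks the agent of the assembling event.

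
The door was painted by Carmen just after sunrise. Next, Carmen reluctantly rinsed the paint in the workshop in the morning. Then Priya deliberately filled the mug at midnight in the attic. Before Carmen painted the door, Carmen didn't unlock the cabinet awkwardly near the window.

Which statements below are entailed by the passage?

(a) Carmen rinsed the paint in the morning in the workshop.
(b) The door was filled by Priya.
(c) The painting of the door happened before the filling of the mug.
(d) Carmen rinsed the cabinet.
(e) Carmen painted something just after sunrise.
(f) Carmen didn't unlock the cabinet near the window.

(a), (c), (e)

(a) Entailed — every conjunct here is already in the original rinsing event.
(b) Not entailed — Priya filled the mug, not the door; the door belongs to the painting event.
(c) Entailed — the narrative places the painting before the filling.
(d) Not entailed — Carmen rinsed the paint, not the cabinet; the cabinet belongs to the unlocking event.
(e) Entailed — generalizing the patient leaves a sub-description the original still satisfies.
(f) Not entailed — dropping 'awkwardly' under negation is not valid — the original leaves open that Carmen unlocked the cabinet some other way.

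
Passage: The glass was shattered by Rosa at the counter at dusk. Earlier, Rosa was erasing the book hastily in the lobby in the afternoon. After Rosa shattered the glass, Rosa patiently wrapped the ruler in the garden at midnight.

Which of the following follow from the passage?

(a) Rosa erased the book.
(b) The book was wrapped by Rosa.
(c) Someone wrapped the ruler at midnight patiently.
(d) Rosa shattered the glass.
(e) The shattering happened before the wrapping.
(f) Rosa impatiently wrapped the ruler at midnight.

(c), (d), (e)

(a) Not entailed — 'was erasing' is progressive on an accomplishment; it does not entail the completed 'erased'.
(b) Not entailed — Rosa wrapped the ruler, not the book; the book belongs to the erasing event.
(c) Entailed — this follows by dropping conjuncts from the wrapping event's description.
(d) Entailed — dropping 'at dusk', 'at the counter' leaves a sub-description the original still satisfies.
(e) Entailed — the narrative places the shattering before the wrapping.
(f) Not entailed — 'impatiently' adds a manner not in (and inconsistent with) the original.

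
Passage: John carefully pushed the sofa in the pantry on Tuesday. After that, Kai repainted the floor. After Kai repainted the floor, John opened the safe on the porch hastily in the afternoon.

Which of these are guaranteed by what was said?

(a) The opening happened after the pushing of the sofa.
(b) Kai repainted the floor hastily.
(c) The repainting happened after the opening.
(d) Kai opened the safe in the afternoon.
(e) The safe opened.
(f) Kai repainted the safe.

(a) Entailed — the narrative places the pushing before the opening.
(b) Not entailed — 'hastily' adds information not in the original event.
(c) Not entailed — the narrative places the repainting before the opening, not after.
(d) Not entailed — the passage has John opening the safe, not Kai.
(e) Entailed — 'John opened the safe' is causative; it entails the inchoative 'the safe opened'.
(f) Not entailed — Kai repainted the floor, not the safe; the safe belongs to the opening event.

(a), (e)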